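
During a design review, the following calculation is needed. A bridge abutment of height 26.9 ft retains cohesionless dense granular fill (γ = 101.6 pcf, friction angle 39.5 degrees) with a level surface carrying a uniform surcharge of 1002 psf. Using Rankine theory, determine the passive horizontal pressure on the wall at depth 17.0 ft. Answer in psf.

12300 psf

K_p = (1 + sin φ)/(1 − sin φ) = 4.496.
σ_v = γz + q = 101.6 × 17.0 + 1002 = 2729 psf.
σ_h = K_p σ_v = 4.496 × 2729 = 12270 psf.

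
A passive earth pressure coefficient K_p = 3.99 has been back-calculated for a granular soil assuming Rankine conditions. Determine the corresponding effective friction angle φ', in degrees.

36.8°

K_p = (1+sin φ)/(1−sin φ) ⇒ sin φ = (K_p − 1)/(K_p + 1) = 0.5992.
φ = arcsin(0.5992) = 36.81°.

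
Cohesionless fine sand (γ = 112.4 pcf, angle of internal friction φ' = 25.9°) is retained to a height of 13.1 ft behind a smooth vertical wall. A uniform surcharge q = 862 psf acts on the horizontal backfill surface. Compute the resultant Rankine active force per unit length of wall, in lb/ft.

8210 lb/ft

K_a = tan²(45° − φ/2) = 0.3920.
Soil triangle: ½ K_a γ H² = 0.5×0.3920×112.4×13.1² = 3780 lb/ft.
Surcharge rectangle: K_a q H = 0.3920×862×13.1 = 4426 lb/ft.
Total = 3780 + 4426 = 8207 lb/ft.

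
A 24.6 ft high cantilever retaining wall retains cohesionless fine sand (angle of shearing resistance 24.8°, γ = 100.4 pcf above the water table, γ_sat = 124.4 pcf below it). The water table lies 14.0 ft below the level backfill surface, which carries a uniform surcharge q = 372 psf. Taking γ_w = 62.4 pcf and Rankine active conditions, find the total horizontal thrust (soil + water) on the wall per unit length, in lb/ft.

18800 lb/ft

K_a = tan²(45° − φ/2) = 0.4090.
γ' = 124.4 − 62.4 = 62.00 pcf. h₂ = H − d_w = 10.6 ft.
σ'_h: at surface K_a·q = 152.1; at WT K_a(q+γd_w) = 727.0; at base K_a(q+γd_w+γ'h₂) = 995.8 psf.
P₁ = ½(152.1+727.0)×14.0 = 6154; P₂ = ½(727.0+995.8)×10.6 = 9131; P_w = ½γ_w h₂² = 3506.
Total = 6154+9131+3506 = 18790 lb/ft.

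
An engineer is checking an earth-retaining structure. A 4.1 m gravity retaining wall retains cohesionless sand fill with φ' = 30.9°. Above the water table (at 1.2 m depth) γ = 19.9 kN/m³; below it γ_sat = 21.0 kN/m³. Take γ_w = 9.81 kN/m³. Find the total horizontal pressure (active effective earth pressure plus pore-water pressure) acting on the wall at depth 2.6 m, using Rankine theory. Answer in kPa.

26.4 kPa

K_a = (1 − sin φ)/(1 + sin φ) = 0.3214.
γ' = 21.0 − 9.81 = 11.19 kN/m³.
Effective vertical stress at 2.6 m: σ'_v = 19.9×1.2 + 11.19×1.40 = 39.55 kPa.
σ'_h = K_a σ'_v = 0.3214 × 39.55 = 12.71 kPa; u = γ_w × 1.40 = 13.73 kPa.
Total σ_h = 12.71 + 13.73 = 26.44 kPa.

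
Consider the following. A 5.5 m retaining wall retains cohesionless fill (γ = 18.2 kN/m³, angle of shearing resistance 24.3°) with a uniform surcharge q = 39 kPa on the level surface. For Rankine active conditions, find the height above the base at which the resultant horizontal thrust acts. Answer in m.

K_a = 0.4169.
Triangular part P₁ = ½K_aγH² = 114.8 at H/3 = 1.833 m; rectangular part P₂ = K_a q H = 89.43 at H/2 = 2.750 m.
ȳ = (P₁·1.833 + P₂·2.750)/(P₁+P₂) = 2.235 m.

2.23 m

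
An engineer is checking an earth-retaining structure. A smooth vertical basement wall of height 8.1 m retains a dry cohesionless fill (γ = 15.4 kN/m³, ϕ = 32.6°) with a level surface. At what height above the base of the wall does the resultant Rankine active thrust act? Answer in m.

K_a = 0.2997.
The pressure distribution is triangular, so the resultant acts at H/3 above the base = 8.1/3 = 2.700 m.

2.70 m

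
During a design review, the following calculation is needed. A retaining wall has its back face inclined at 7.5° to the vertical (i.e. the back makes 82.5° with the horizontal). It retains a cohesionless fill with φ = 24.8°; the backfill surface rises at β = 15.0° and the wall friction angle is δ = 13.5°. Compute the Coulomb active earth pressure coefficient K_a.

K_a = sin²(α+φ) / [sin²α · sin(α−δ) · (1 + √{sin(φ+δ)sin(φ−β) / (sin(α−δ)sin(α+β))})²].
With α = 82.5°, φ = 24.8°, δ = 13.5°, β = 15.0°: K_a = 0.5552.

0.555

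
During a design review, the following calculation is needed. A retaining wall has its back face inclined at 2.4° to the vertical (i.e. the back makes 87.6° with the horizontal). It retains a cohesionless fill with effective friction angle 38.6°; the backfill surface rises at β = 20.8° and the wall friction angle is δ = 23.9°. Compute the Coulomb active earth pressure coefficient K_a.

0.297

K_a = sin²(α+φ) / [sin²α · sin(α−δ) · (1 + √{sin(φ+δ)sin(φ−β) / (sin(α−δ)sin(α+β))})²].
With α = 87.6°, φ = 38.6°, δ = 23.9°, β = 20.8°: K_a = 0.2973.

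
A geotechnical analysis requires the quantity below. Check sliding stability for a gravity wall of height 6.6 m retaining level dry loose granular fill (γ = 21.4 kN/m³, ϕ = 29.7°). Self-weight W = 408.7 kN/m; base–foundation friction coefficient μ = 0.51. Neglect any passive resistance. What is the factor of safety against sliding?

1.33

K_a = tan²(45° − 29.7°/2) = 0.3374.
P_a = ½K_aγH² = 0.5×0.3374×21.4×6.6² = 157.3 kN/m, acting at H/3 = 2.200 m above the base.
FS_sliding = μW / P_a = 0.51×408.7 / 157.3 = 1.326.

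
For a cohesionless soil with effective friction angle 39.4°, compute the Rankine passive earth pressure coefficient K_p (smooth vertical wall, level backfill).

K_p = (1 + sin φ)/(1 − sin φ) = tan²(45° + 39.4°/2) = 4.475.

4.48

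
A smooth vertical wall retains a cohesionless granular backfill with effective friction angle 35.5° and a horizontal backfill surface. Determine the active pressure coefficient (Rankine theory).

K_a = (1 − sin φ)/(1 + sin φ) = (1 − sin 35.5°)/(1 + sin 35.5°) = 0.2653.

0.265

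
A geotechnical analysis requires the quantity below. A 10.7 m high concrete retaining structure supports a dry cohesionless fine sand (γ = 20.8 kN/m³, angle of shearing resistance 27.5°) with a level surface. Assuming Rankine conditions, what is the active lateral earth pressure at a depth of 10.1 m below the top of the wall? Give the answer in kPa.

K_a = (1 − sin φ)/(1 + sin φ) = 0.3682.
σ_h = K_a γ z = 0.3682 × 20.8 × 10.1 = 77.36 kPa.

77.4 kPa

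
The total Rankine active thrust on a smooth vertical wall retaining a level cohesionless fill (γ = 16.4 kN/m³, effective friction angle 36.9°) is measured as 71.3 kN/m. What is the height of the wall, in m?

5.90 m

K_a = 0.2497. P_a = ½ K_a γ H² ⇒ H = √(2P_a/(K_a γ)).
H = √(2×71.3/(0.2497×16.4)) = 5.901 m.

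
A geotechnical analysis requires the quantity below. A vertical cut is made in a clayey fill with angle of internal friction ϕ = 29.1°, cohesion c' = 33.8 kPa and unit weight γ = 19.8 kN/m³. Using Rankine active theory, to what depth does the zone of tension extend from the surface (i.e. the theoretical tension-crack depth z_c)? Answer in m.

K_a = tan²(45° − 29.1°/2) = 0.3456; √K_a = 0.5879.
The active pressure is zero where K_a γ z = 2c√K_a, so z_c = 2c/(γ√K_a) = 2×33.8/(19.8×0.5879) = 5.808 m.

5.81 m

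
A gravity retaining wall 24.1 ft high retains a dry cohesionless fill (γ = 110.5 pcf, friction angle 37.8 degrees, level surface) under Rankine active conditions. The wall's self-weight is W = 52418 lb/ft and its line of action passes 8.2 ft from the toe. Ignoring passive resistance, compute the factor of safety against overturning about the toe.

K_a = tan²(45° − 37.8°/2) = 0.2400.
P_a = ½K_aγH² = 0.5×0.2400×110.5×24.1² = 7701 lb/ft, acting at H/3 = 8.033 ft above the base.
Overturning moment M_o = P_a × H/3 = 7701 × 8.033 = 61870.
Resisting moment M_r = W × 8.2 = 52418 × 8.2 = 429800.
FS_overturning = M_r/M_o = 429800/61870 = 6.947.

6.95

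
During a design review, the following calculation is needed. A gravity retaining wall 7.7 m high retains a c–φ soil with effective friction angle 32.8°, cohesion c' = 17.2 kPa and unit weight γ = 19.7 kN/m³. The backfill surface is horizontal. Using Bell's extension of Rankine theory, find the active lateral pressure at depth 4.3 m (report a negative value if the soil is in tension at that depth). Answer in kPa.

K_a = (1 − sin φ)/(1 + sin φ) = 0.2973.
σ_a = K_a γ z − 2c√K_a = 0.2973×19.7×4.3 − 2×17.2×0.5452 = 6.426 kPa.

6.43 kPa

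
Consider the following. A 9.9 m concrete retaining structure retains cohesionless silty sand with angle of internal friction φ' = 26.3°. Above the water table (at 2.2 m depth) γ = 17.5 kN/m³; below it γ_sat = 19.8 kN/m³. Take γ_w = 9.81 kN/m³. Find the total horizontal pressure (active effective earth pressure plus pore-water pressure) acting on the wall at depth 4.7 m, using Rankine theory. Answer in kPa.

49.0 kPa

K_a = (1 − sin φ)/(1 + sin φ) = 0.3859.
γ' = 19.8 − 9.81 = 9.990 kN/m³.
Effective vertical stress at 4.7 m: σ'_v = 17.5×2.2 + 9.990×2.50 = 63.48 kPa.
σ'_h = K_a σ'_v = 0.3859 × 63.48 = 24.50 kPa; u = γ_w × 2.50 = 24.53 kPa.
Total σ_h = 24.50 + 24.53 = 49.02 kPa.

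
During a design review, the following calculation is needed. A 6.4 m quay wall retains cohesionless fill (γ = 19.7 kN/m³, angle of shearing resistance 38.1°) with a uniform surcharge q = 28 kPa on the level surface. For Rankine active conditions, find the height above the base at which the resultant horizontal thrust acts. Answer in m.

2.46 m

K_a = 0.2368.
Triangular part P₁ = ½K_aγH² = 95.55 at H/3 = 2.133 m; rectangular part P₂ = K_a q H = 42.44 at H/2 = 3.200 m.
ȳ = (P₁·2.133 + P₂·3.200)/(P₁+P₂) = 2.461 m.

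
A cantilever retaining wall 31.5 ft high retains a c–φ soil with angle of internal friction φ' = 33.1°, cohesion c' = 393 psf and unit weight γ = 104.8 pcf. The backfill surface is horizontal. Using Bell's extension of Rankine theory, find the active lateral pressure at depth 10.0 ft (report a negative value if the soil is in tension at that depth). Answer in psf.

-118 psf

K_a = (1 − sin φ)/(1 + sin φ) = 0.2936.
σ_a = K_a γ z − 2c√K_a = 0.2936×104.8×10.0 − 2×393×0.5418 = -118.2 psf.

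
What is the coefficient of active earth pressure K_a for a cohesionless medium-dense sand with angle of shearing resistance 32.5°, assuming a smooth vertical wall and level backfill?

K_a = (1 − sin φ)/(1 + sin φ) = (1 − sin 32.5°)/(1 + sin 32.5°) = 0.3010.

0.301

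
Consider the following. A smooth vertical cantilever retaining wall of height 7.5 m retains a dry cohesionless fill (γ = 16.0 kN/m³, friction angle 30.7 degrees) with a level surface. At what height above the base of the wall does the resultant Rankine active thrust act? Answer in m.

2.50 m

K_a = 0.3240.
The pressure distribution is triangular, so the resultant acts at H/3 above the base = 7.5/3 = 2.500 m.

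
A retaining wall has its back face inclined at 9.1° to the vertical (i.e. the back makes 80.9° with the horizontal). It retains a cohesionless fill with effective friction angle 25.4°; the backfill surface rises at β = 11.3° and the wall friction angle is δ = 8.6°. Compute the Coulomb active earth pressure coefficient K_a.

0.522

K_a = sin²(α+φ) / [sin²α · sin(α−δ) · (1 + √{sin(φ+δ)sin(φ−β) / (sin(α−δ)sin(α+β))})²].
With α = 80.9°, φ = 25.4°, δ = 8.6°, β = 11.3°: K_a = 0.5221.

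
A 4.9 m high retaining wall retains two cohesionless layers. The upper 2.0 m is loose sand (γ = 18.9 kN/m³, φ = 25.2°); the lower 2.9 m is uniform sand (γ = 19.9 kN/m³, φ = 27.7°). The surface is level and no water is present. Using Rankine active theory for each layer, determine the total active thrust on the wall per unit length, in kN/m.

K_a1 = tan²(45°−25.2°/2) = 0.4027; K_a2 = tan²(45°−27.7°/2) = 0.3653.
Layer 1: σ at base = K_a1 γ₁ h₁ = 15.22 kPa; P₁ = ½×15.22×2.0 = 15.22.
Layer 2: σ_v at top = γ₁h₁ = 37.80; σ_h top = K_a2×37.80 = 13.81; σ_h base = K_a2×(37.80+19.9×2.9) = 34.89.
P₂ = ½(13.81+34.89)×2.9 = 70.62. Total P_a = 15.22+70.62 = 85.84 kN/m.

85.8 kN/m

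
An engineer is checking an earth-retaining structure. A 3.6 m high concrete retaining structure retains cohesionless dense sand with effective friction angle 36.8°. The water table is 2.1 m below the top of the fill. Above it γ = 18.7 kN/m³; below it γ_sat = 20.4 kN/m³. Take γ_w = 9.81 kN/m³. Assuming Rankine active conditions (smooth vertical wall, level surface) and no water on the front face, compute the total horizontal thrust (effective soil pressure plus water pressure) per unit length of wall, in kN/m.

39.1 kN/m

K_a = tan²(45° − φ/2) = 0.2508.
γ' = 20.4 − 9.81 = 10.59 kN/m³. Depth below WT = 1.5 m.
σ'_h at WT = K_a γ d_w = 9.847 kPa; at base = 9.847 + K_a γ' × 1.5 = 13.83 kPa.
P₁ (0–2.1 m) = ½×9.847×2.1 = 10.34. P₂ (2.1–3.6 m) = ½(9.847+13.83)×1.5 = 17.76.
P_w = ½ γ_w h₂² = 0.5×9.81×1.5² = 11.04. Total = 10.34+17.76+11.04 = 39.13 kN/m.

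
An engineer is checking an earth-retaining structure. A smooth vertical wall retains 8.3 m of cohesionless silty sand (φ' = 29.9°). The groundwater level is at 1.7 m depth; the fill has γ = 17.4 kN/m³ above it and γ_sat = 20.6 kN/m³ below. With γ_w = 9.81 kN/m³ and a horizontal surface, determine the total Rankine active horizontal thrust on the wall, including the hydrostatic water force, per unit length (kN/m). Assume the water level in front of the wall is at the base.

K_a = tan²(45° − φ/2) = 0.3347.
γ' = 20.6 − 9.81 = 10.79 kN/m³. Depth below WT = 6.6 m.
σ'_h at WT = K_a γ d_w = 9.900 kPa; at base = 9.900 + K_a γ' × 6.6 = 33.73 kPa.
P₁ (0–1.7 m) = ½×9.900×1.7 = 8.415. P₂ (1.7–8.3 m) = ½(9.900+33.73)×6.6 = 144.0.
P_w = ½ γ_w h₂² = 0.5×9.81×6.6² = 213.7. Total = 8.415+144.0+213.7 = 366.1 kN/m.

366 kN/m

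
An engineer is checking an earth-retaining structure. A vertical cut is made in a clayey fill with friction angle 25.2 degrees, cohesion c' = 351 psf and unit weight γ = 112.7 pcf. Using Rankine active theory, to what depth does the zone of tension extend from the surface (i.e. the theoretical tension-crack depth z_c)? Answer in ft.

K_a = tan²(45° − 25.2°/2) = 0.4027; √K_a = 0.6346.
The active pressure is zero where K_a γ z = 2c√K_a, so z_c = 2c/(γ√K_a) = 2×351/(112.7×0.6346) = 9.815 ft.

9.82 ft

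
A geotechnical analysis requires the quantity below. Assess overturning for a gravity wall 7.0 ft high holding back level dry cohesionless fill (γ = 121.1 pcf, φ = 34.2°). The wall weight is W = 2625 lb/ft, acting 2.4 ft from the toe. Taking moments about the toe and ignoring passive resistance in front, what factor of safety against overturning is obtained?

K_a = tan²(45° − 34.2°/2) = 0.2803.
P_a = ½K_aγH² = 0.5×0.2803×121.1×7.0² = 831.8 lb/ft, acting at H/3 = 2.333 ft above the base.
Overturning moment M_o = P_a × H/3 = 831.8 × 2.333 = 1941.
Resisting moment M_r = W × 2.4 = 2625 × 2.4 = 6300.
FS_overturning = M_r/M_o = 6300/1941 = 3.246.

3.25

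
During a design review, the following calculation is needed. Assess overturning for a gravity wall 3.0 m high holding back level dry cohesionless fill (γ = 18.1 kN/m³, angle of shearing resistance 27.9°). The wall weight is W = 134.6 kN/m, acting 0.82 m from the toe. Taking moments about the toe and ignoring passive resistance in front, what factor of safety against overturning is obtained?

K_a = tan²(45° − 27.9°/2) = 0.3625.
P_a = ½K_aγH² = 0.5×0.3625×18.1×3.0² = 29.52 kN/m, acting at H/3 = 1.000 m above the base.
Overturning moment M_o = P_a × H/3 = 29.52 × 1.000 = 29.52.
Resisting moment M_r = W × 0.82 = 134.6 × 0.82 = 110.4.
FS_overturning = M_r/M_o = 110.4/29.52 = 3.739.

3.74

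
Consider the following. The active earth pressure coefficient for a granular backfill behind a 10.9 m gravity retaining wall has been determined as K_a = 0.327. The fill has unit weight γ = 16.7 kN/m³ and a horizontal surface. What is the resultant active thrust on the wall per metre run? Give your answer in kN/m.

P = ½ K_a γ H² = 0.5 × 0.327 × 16.7 × 10.9² = 324.4 kN/m.

324 kN/m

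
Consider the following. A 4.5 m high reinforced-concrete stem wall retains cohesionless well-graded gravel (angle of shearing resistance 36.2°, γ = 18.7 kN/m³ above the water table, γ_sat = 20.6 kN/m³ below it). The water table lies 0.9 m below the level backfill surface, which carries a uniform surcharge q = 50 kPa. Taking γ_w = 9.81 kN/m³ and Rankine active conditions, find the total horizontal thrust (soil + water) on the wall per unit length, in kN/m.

157 kN/m

K_a = tan²(45° − φ/2) = 0.2574.
γ' = 20.6 − 9.81 = 10.79 kN/m³. h₂ = H − d_w = 3.6 m.
σ'_h: at surface K_a·q = 12.87; at WT K_a(q+γd_w) = 17.20; at base K_a(q+γd_w+γ'h₂) = 27.20 kPa.
P₁ = ½(12.87+17.20)×0.9 = 13.53; P₂ = ½(17.20+27.20)×3.6 = 79.92; P_w = ½γ_w h₂² = 63.57.
Total = 13.53+79.92+63.57 = 157.0 kN/m.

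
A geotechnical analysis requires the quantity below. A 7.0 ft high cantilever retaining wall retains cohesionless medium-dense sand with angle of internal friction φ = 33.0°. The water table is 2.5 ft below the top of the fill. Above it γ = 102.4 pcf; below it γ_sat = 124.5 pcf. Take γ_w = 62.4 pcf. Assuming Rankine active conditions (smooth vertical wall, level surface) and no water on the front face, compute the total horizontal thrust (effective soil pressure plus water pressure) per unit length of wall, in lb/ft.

1250 lb/ft

K_a = tan²(45° − φ/2) = 0.2948.
γ' = 124.5 − 62.4 = 62.10 pcf. Depth below WT = 4.5 ft.
σ'_h at WT = K_a γ d_w = 75.47 psf; at base = 75.47 + K_a γ' × 4.5 = 157.9 psf.
P₁ (0–2.5 ft) = ½×75.47×2.5 = 94.34. P₂ (2.5–7.0 ft) = ½(75.47+157.9)×4.5 = 525.0.
P_w = ½ γ_w h₂² = 0.5×62.4×4.5² = 631.8. Total = 94.34+525.0+631.8 = 1251 lb/ft.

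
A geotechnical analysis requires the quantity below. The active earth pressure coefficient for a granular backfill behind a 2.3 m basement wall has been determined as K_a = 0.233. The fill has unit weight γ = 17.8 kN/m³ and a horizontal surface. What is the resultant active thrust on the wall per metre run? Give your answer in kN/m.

P = ½ K_a γ H² = 0.5 × 0.233 × 17.8 × 2.3² = 10.97 kN/m.

11.0 kN/m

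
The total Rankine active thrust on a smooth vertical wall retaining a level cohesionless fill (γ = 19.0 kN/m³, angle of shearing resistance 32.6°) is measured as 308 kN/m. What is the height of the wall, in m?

K_a = 0.2997. P_a = ½ K_a γ H² ⇒ H = √(2P_a/(K_a γ)).
H = √(2×308/(0.2997×19.0)) = 10.40 m.

10.4 m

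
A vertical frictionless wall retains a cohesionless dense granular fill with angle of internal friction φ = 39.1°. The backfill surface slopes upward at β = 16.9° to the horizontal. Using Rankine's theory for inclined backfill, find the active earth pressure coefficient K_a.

K_a = cos β · (cos β − √(cos²β − cos²φ)) / (cos β + √(cos²β − cos²φ)).
cos β = 0.9568, cos φ = 0.7760, √(cos²β − cos²φ) = 0.5597.
K_a = 0.9568 × (0.9568 − 0.5597)/(0.9568 + 0.5597) = 0.2506.

0.251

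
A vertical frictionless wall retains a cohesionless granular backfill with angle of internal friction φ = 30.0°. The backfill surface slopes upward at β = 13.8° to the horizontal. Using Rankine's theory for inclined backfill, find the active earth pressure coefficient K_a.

K_a = cos β · (cos β − √(cos²β − cos²φ)) / (cos β + √(cos²β − cos²φ)).
cos β = 0.9711, cos φ = 0.8660, √(cos²β − cos²φ) = 0.4394.
K_a = 0.9711 × (0.9711 − 0.4394)/(0.9711 + 0.4394) = 0.3661.

0.366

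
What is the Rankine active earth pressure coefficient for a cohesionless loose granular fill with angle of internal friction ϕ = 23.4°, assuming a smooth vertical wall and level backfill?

K_a = tan²(45° − φ/2) = tan²(33.30°) = 0.4315.

0.431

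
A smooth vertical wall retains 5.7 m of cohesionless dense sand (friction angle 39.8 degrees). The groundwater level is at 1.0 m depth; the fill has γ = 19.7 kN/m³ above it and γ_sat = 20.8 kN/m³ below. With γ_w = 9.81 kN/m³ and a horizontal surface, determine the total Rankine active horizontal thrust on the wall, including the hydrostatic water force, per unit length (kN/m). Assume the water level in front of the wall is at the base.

157 kN/m

K_a = tan²(45° − φ/2) = 0.2194.
γ' = 20.8 − 9.81 = 10.99 kN/m³. Depth below WT = 4.7 m.
σ'_h at WT = K_a γ d_w = 4.323 kPa; at base = 4.323 + K_a γ' × 4.7 = 15.66 kPa.
P₁ (0–1.0 m) = ½×4.323×1.0 = 2.161. P₂ (1.0–5.7 m) = ½(4.323+15.66)×4.7 = 46.95.
P_w = ½ γ_w h₂² = 0.5×9.81×4.7² = 108.4. Total = 2.161+46.95+108.4 = 157.5 kN/m.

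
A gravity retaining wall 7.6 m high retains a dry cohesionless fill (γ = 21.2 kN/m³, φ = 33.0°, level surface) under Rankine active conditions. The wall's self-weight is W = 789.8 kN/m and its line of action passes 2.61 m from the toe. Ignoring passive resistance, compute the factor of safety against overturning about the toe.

K_a = tan²(45° − 33.0°/2) = 0.2948.
P_a = ½K_aγH² = 0.5×0.2948×21.2×7.6² = 180.5 kN/m, acting at H/3 = 2.533 m above the base.
Overturning moment M_o = P_a × H/3 = 180.5 × 2.533 = 457.3.
Resisting moment M_r = W × 2.61 = 789.8 × 2.61 = 2061.
FS_overturning = M_r/M_o = 2061/457.3 = 4.508.

4.51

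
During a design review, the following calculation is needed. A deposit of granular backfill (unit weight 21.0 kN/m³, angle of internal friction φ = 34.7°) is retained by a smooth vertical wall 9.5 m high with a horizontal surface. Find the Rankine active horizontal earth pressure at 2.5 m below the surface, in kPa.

K_a = (1 − sin φ)/(1 + sin φ) = 0.2745.
σ_h = K_a γ z = 0.2745 × 21.0 × 2.5 = 14.41 kPa.

14.4 kPa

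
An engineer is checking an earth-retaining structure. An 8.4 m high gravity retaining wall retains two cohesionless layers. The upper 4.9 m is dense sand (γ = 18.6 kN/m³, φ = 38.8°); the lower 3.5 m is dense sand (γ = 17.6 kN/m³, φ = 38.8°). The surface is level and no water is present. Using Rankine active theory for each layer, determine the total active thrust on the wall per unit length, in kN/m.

149 kN/m

K_a1 = tan²(45°−38.8°/2) = 0.2296; K_a2 = tan²(45°−38.8°/2) = 0.2296.
Layer 1: σ at base = K_a1 γ₁ h₁ = 20.92 kPa; P₁ = ½×20.92×4.9 = 51.26.
Layer 2: σ_v at top = γ₁h₁ = 91.14; σ_h top = K_a2×91.14 = 20.92; σ_h base = K_a2×(91.14+17.6×3.5) = 35.06.
P₂ = ½(20.92+35.06)×3.5 = 97.97. Total P_a = 51.26+97.97 = 149.2 kN/m.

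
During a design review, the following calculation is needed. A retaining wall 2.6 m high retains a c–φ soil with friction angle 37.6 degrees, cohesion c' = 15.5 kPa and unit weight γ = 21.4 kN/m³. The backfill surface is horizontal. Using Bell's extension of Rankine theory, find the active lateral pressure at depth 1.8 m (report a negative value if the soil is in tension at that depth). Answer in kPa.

K_a = (1 − sin φ)/(1 + sin φ) = 0.2421.
σ_a = K_a γ z − 2c√K_a = 0.2421×21.4×1.8 − 2×15.5×0.4921 = -5.927 kPa.

-5.93 kPa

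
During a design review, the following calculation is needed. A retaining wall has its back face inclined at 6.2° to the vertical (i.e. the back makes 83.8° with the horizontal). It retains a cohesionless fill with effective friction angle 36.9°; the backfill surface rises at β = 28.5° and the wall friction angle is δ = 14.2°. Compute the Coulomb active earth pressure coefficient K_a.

0.430

K_a = sin²(α+φ) / [sin²α · sin(α−δ) · (1 + √{sin(φ+δ)sin(φ−β) / (sin(α−δ)sin(α+β))})²].
With α = 83.8°, φ = 36.9°, δ = 14.2°, β = 28.5°: K_a = 0.4302.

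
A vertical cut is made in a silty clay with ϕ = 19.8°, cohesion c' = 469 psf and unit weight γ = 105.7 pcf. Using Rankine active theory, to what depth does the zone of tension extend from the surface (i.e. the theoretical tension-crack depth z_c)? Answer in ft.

12.6 ft

K_a = tan²(45° − 19.8°/2) = 0.4939; √K_a = 0.7028.
The active pressure is zero where K_a γ z = 2c√K_a, so z_c = 2c/(γ√K_a) = 2×469/(105.7×0.7028) = 12.63 ft.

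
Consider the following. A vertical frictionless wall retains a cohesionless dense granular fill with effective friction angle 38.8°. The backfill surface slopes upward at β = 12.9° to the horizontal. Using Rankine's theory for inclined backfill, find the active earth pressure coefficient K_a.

0.243

K_a = cos β · (cos β − √(cos²β − cos²φ)) / (cos β + √(cos²β − cos²φ)).
cos β = 0.9748, cos φ = 0.7793, √(cos²β − cos²φ) = 0.5855.
K_a = 0.9748 × (0.9748 − 0.5855)/(0.9748 + 0.5855) = 0.2432.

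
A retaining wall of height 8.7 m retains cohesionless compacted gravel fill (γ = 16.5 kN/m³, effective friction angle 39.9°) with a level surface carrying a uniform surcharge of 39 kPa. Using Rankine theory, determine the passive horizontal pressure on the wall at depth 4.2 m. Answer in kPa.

496 kPa

K_p = (1 + sin φ)/(1 − sin φ) = 4.578.
σ_v = γz + q = 16.5 × 4.2 + 39 = 108.3 kPa.
σ_h = K_p σ_v = 4.578 × 108.3 = 495.8 kPa.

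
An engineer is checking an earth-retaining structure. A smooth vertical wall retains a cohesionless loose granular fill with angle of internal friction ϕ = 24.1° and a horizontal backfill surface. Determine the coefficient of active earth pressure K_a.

K_a = tan²(45° − φ/2) = tan²(32.95°) = 0.4201.

0.420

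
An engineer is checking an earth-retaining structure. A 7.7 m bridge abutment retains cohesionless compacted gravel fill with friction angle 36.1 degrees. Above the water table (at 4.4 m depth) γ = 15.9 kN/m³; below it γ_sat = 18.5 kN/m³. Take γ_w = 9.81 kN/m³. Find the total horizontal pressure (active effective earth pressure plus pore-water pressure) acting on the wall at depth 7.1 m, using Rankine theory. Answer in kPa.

50.6 kPa

K_a = (1 − sin φ)/(1 + sin φ) = 0.2585.
γ' = 18.5 − 9.81 = 8.690 kN/m³.
Effective vertical stress at 7.1 m: σ'_v = 15.9×4.4 + 8.690×2.70 = 93.42 kPa.
σ'_h = K_a σ'_v = 0.2585 × 93.42 = 24.15 kPa; u = γ_w × 2.70 = 26.49 kPa.
Total σ_h = 24.15 + 26.49 = 50.64 kPa.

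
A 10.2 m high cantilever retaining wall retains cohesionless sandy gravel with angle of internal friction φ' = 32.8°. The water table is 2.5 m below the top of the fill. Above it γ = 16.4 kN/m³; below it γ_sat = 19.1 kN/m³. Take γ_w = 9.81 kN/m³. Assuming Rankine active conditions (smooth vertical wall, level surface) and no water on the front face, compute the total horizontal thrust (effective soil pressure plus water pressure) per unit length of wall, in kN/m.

482 kN/m

K_a = tan²(45° − φ/2) = 0.2973.
γ' = 19.1 − 9.81 = 9.290 kN/m³. Depth below WT = 7.7 m.
σ'_h at WT = K_a γ d_w = 12.19 kPa; at base = 12.19 + K_a γ' × 7.7 = 33.45 kPa.
P₁ (0–2.5 m) = ½×12.19×2.5 = 15.23. P₂ (2.5–10.2 m) = ½(12.19+33.45)×7.7 = 175.7.
P_w = ½ γ_w h₂² = 0.5×9.81×7.7² = 290.8. Total = 15.23+175.7+290.8 = 481.8 kN/m.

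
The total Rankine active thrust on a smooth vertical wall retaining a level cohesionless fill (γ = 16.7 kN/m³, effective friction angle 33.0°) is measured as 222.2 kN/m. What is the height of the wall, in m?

K_a = 0.2948. P_a = ½ K_a γ H² ⇒ H = √(2P_a/(K_a γ)).
H = √(2×222.2/(0.2948×16.7)) = 9.501 m.

9.50 m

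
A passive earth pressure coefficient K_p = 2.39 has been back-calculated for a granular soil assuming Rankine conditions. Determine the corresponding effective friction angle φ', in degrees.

24.2°

K_p = (1+sin φ)/(1−sin φ) ⇒ sin φ = (K_p − 1)/(K_p + 1) = 0.4100.
φ = arcsin(0.4100) = 24.21°.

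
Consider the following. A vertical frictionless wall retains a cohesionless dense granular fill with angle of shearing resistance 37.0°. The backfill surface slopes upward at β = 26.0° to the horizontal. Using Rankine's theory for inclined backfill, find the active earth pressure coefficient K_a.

K_a = cos β · (cos β − √(cos²β − cos²φ)) / (cos β + √(cos²β − cos²φ)).
cos β = 0.8988, cos φ = 0.7986, √(cos²β − cos²φ) = 0.4123.
K_a = 0.8988 × (0.8988 − 0.4123)/(0.8988 + 0.4123) = 0.3335.

0.333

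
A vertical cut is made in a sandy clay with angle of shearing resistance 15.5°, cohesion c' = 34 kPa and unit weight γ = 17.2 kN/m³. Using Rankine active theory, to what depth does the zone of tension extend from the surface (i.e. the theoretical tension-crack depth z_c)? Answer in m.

K_a = tan²(45° − 15.5°/2) = 0.5782; √K_a = 0.7604.
The active pressure is zero where K_a γ z = 2c√K_a, so z_c = 2c/(γ√K_a) = 2×34/(17.2×0.7604) = 5.199 m.

5.20 m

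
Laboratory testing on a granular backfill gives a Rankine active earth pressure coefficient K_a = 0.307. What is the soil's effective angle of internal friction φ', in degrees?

K_a = tan²(45° − φ/2) ⇒ 45° − φ/2 = arctan(√0.307) = 28.99°.
φ = 2(45° − 28.99°) = 32.02°.

32.0°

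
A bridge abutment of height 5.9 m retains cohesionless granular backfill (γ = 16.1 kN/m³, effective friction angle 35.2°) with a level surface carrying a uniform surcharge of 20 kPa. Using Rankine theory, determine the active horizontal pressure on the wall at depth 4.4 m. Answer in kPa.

K_a = (1 − sin φ)/(1 + sin φ) = 0.2687.
σ_v = γz + q = 16.1 × 4.4 + 20 = 90.84 kPa.
σ_h = K_a σ_v = 0.2687 × 90.84 = 24.41 kPa.

24.4 kPa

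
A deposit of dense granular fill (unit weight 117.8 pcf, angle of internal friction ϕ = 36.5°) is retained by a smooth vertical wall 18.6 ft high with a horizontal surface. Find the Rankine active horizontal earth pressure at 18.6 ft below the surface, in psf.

K_a = (1 − sin φ)/(1 + sin φ) = 0.2541.
σ_h = K_a γ z = 0.2541 × 117.8 × 18.6 = 556.7 psf.

557 psf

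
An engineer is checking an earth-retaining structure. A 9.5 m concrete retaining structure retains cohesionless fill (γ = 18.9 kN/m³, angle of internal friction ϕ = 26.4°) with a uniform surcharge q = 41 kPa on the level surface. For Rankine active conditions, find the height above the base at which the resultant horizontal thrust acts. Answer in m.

3.66 m

K_a = 0.3844.
Triangular part P₁ = ½K_aγH² = 327.9 at H/3 = 3.167 m; rectangular part P₂ = K_a q H = 149.7 at H/2 = 4.750 m.
ȳ = (P₁·3.167 + P₂·4.750)/(P₁+P₂) = 3.663 m.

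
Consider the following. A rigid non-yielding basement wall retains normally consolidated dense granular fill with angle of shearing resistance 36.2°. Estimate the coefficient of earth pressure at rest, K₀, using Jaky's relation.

K₀ = 1 − sin φ' = 1 − sin 36.2° = 0.4094.

0.409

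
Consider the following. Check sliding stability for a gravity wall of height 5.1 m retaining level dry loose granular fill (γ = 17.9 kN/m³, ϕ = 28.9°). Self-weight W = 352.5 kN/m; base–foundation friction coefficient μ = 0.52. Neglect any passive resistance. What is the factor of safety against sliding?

K_a = tan²(45° − 28.9°/2) = 0.3484.
P_a = ½K_aγH² = 0.5×0.3484×17.9×5.1² = 81.09 kN/m, acting at H/3 = 1.700 m above the base.
FS_sliding = μW / P_a = 0.52×352.5 / 81.09 = 2.260.

2.26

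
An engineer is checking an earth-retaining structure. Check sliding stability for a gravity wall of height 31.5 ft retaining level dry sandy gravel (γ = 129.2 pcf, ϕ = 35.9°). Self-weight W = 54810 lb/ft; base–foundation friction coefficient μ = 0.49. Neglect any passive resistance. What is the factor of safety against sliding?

1.61

K_a = tan²(45° − 35.9°/2) = 0.2607.
P_a = ½K_aγH² = 0.5×0.2607×129.2×31.5² = 16710 lb/ft, acting at H/3 = 10.50 ft above the base.
FS_sliding = μW / P_a = 0.49×54810 / 16710 = 1.607.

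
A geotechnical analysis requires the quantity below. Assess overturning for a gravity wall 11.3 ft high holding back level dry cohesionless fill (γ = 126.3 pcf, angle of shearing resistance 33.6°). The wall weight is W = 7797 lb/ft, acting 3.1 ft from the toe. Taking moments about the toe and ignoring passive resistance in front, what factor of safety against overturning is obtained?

2.77

K_a = tan²(45° − 33.6°/2) = 0.2875.
P_a = ½K_aγH² = 0.5×0.2875×126.3×11.3² = 2318 lb/ft, acting at H/3 = 3.767 ft above the base.
Overturning moment M_o = P_a × H/3 = 2318 × 3.767 = 8732.
Resisting moment M_r = W × 3.1 = 7797 × 3.1 = 24170.
FS_overturning = M_r/M_o = 24170/8732 = 2.768.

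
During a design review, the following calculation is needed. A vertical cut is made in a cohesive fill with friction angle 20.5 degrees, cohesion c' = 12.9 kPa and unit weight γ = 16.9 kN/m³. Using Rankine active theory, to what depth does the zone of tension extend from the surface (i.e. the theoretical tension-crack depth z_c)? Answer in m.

2.20 m

K_a = tan²(45° − 20.5°/2) = 0.4813; √K_a = 0.6937.
The active pressure is zero where K_a γ z = 2c√K_a, so z_c = 2c/(γ√K_a) = 2×12.9/(16.9×0.6937) = 2.201 m.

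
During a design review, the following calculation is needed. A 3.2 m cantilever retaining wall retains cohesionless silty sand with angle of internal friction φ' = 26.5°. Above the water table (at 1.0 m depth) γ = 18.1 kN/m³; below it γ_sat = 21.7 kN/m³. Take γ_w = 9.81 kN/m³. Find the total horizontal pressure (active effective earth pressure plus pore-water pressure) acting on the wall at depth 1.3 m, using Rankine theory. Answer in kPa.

11.2 kPa

K_a = (1 − sin φ)/(1 + sin φ) = 0.3829.
γ' = 21.7 − 9.81 = 11.89 kN/m³.
Effective vertical stress at 1.3 m: σ'_v = 18.1×1.0 + 11.89×0.300 = 21.67 kPa.
σ'_h = K_a σ'_v = 0.3829 × 21.67 = 8.297 kPa; u = γ_w × 0.300 = 2.943 kPa.
Total σ_h = 8.297 + 2.943 = 11.24 kPa.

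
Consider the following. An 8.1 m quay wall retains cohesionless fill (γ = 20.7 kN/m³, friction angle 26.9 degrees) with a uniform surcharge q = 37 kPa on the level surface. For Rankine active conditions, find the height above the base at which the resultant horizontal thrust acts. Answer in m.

K_a = 0.3770.
Triangular part P₁ = ½K_aγH² = 256.0 at H/3 = 2.700 m; rectangular part P₂ = K_a q H = 113.0 at H/2 = 4.050 m.
ȳ = (P₁·2.700 + P₂·4.050)/(P₁+P₂) = 3.113 m.

3.11 m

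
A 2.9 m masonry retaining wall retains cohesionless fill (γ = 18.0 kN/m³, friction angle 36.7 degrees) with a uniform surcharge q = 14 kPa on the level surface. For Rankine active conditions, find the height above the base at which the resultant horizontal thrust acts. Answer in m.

K_a = 0.2519.
Triangular part P₁ = ½K_aγH² = 19.06 at H/3 = 0.9667 m; rectangular part P₂ = K_a q H = 10.23 at H/2 = 1.450 m.
ȳ = (P₁·0.9667 + P₂·1.450)/(P₁+P₂) = 1.135 m.

1.14 m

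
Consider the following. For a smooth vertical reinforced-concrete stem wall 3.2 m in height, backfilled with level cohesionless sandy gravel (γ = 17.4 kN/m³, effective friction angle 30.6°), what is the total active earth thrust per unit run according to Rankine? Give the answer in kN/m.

K_a = tan²(45° − φ/2) = 0.3253.
P_a = ½ K_a γ H² = 0.5 × 0.3253 × 17.4 × 3.2² = 28.98 kN/m.

29.0 kN/m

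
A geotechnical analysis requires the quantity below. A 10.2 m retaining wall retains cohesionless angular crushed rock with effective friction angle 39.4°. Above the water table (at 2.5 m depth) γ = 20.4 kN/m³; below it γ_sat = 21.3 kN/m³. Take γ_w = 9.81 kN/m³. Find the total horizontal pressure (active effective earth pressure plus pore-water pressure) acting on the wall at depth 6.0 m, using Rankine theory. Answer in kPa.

K_a = (1 − sin φ)/(1 + sin φ) = 0.2234.
γ' = 21.3 − 9.81 = 11.49 kN/m³.
Effective vertical stress at 6.0 m: σ'_v = 20.4×2.5 + 11.49×3.50 = 91.22 kPa.
σ'_h = K_a σ'_v = 0.2234 × 91.22 = 20.38 kPa; u = γ_w × 3.50 = 34.34 kPa.
Total σ_h = 20.38 + 34.34 = 54.72 kPa.

54.7 kPa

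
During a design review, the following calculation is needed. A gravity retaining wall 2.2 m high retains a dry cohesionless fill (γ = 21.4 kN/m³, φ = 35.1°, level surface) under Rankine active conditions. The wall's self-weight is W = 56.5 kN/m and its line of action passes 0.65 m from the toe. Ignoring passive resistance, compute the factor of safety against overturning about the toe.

K_a = tan²(45° − 35.1°/2) = 0.2698.
P_a = ½K_aγH² = 0.5×0.2698×21.4×2.2² = 13.97 kN/m, acting at H/3 = 0.7333 m above the base.
Overturning moment M_o = P_a × H/3 = 13.97 × 0.7333 = 10.25.
Resisting moment M_r = W × 0.65 = 56.5 × 0.65 = 36.73.
FS_overturning = M_r/M_o = 36.73/10.25 = 3.584.

3.58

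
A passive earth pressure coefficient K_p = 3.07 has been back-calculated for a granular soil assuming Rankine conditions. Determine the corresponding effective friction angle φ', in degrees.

K_p = (1+sin φ)/(1−sin φ) ⇒ sin φ = (K_p − 1)/(K_p + 1) = 0.5086.
φ = arcsin(0.5086) = 30.57°.

30.6°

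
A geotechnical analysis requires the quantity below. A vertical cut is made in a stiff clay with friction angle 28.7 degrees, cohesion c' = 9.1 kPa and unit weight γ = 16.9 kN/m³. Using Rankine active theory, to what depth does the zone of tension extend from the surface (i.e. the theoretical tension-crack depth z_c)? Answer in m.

1.82 m

K_a = tan²(45° − 28.7°/2) = 0.3511; √K_a = 0.5926.
The active pressure is zero where K_a γ z = 2c√K_a, so z_c = 2c/(γ√K_a) = 2×9.1/(16.9×0.5926) = 1.817 m.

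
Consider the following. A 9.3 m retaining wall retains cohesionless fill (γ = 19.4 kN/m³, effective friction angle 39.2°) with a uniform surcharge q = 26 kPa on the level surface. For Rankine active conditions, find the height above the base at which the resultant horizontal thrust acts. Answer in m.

K_a = 0.2255.
Triangular part P₁ = ½K_aγH² = 189.2 at H/3 = 3.100 m; rectangular part P₂ = K_a q H = 54.52 at H/2 = 4.650 m.
ȳ = (P₁·3.100 + P₂·4.650)/(P₁+P₂) = 3.447 m.

3.45 m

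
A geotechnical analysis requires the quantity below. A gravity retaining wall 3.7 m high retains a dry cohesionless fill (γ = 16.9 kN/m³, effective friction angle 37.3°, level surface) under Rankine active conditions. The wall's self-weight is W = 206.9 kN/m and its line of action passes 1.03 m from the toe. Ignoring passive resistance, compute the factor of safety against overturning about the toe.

6.09

K_a = tan²(45° − 37.3°/2) = 0.2453.
P_a = ½K_aγH² = 0.5×0.2453×16.9×3.7² = 28.38 kN/m, acting at H/3 = 1.233 m above the base.
Overturning moment M_o = P_a × H/3 = 28.38 × 1.233 = 35.00.
Resisting moment M_r = W × 1.03 = 206.9 × 1.03 = 213.1.
FS_overturning = M_r/M_o = 213.1/35.00 = 6.088.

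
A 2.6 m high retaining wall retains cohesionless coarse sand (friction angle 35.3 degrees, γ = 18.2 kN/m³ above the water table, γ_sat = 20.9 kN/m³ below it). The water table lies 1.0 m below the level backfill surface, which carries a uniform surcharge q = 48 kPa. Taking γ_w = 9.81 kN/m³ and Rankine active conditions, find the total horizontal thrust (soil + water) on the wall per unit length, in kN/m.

60.0 kN/m

K_a = tan²(45° − φ/2) = 0.2675.
γ' = 20.9 − 9.81 = 11.09 kN/m³. h₂ = H − d_w = 1.6 m.
σ'_h: at surface K_a·q = 12.84; at WT K_a(q+γd_w) = 17.71; at base K_a(q+γd_w+γ'h₂) = 22.46 kPa.
P₁ = ½(12.84+17.71)×1.0 = 15.28; P₂ = ½(17.71+22.46)×1.6 = 32.14; P_w = ½γ_w h₂² = 12.56.
Total = 15.28+32.14+12.56 = 59.97 kN/m.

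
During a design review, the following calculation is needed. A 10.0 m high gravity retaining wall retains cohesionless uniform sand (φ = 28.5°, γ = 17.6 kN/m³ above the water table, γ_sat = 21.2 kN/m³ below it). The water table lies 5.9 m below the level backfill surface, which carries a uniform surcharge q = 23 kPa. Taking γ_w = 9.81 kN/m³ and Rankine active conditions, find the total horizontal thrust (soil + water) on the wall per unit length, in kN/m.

K_a = tan²(45° − φ/2) = 0.3540.
γ' = 21.2 − 9.81 = 11.39 kN/m³. h₂ = H − d_w = 4.1 m.
σ'_h: at surface K_a·q = 8.141; at WT K_a(q+γd_w) = 44.90; at base K_a(q+γd_w+γ'h₂) = 61.42 kPa.
P₁ = ½(8.141+44.90)×5.9 = 156.5; P₂ = ½(44.90+61.42)×4.1 = 218.0; P_w = ½γ_w h₂² = 82.45.
Total = 156.5+218.0+82.45 = 456.9 kN/m.

457 kN/m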